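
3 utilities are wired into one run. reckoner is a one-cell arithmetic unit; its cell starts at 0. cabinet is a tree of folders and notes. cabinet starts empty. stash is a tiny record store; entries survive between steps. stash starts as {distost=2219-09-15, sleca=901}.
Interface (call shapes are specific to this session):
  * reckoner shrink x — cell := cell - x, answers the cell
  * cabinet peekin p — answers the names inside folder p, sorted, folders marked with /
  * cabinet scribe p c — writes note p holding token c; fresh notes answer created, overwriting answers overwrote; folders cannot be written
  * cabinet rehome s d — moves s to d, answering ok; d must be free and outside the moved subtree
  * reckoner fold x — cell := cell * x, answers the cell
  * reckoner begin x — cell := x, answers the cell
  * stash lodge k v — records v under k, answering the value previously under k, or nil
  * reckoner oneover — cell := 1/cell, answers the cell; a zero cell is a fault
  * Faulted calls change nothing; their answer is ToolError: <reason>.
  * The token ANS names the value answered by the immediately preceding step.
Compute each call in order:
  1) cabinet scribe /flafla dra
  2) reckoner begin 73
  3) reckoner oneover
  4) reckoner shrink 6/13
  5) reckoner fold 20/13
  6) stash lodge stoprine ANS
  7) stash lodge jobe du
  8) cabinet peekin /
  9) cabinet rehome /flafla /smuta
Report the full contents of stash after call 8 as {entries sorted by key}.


;; cabinet scribe(p='/flafla', c='dra') : created
;; reckoner begin(x='73') : 73
;; reckoner oneover() : 1/73
;; reckoner shrink(x='6/13') : -425/949
;; reckoner fold(x='20/13') : -8500/12337
;; stash lodge(k='stoprine', v='ANS') : nil
;; stash lodge(k='jobe', v='du') : nil
;; cabinet peekin(p='/') : [flafla]
;; cabinet rehome(s='/flafla', d='/smuta') : ok

Answer: {distost=2219-09-15, jobe=du, sleca=901, stoprine=-8500/12337}


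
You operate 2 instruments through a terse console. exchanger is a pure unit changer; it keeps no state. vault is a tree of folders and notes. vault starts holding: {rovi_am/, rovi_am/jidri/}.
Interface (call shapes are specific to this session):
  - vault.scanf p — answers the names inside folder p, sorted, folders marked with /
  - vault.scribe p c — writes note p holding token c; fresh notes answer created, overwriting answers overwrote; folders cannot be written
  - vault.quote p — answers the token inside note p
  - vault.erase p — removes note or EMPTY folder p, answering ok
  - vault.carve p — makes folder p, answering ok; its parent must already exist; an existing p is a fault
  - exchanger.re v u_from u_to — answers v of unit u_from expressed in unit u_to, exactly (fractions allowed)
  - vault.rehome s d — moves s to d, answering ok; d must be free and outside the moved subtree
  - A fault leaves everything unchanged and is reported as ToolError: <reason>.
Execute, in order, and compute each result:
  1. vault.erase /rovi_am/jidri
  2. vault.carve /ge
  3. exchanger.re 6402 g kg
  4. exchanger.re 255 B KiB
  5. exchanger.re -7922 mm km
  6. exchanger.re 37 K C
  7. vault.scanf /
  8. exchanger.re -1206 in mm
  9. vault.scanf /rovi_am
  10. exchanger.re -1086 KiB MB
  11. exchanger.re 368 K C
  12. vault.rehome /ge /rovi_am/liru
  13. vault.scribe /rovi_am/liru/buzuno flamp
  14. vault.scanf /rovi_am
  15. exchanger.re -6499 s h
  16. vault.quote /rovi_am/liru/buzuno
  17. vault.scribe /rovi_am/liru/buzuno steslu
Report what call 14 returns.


CALL vault.erase[p='/rovi_am/jidri']
RET  ok
CALL vault.carve[p='/ge']
RET  ok
CALL exchanger.re[v='6402'; u_from='g'; u_to='kg']
RET  3201/500
CALL exchanger.re[v='255'; u_from='B'; u_to='KiB']
RET  255/1024
CALL exchanger.re[v='-7922'; u_from='mm'; u_to='km']
RET  -3961/500000
CALL exchanger.re[v='37'; u_from='K'; u_to='C']
RET  -4723/20
CALL vault.scanf[p='/']
RET  [ge/, rovi_am/]
CALL exchanger.re[v='-1206'; u_from='in'; u_to='mm']
RET  -153162/5
CALL vault.scanf[p='/rovi_am']
RET  []
CALL exchanger.re[v='-1086'; u_from='KiB'; u_to='MB']
RET  -17376/15625
CALL exchanger.re[v='368'; u_from='K'; u_to='C']
RET  1897/20
CALL vault.rehome[s='/ge'; d='/rovi_am/liru']
RET  ok
CALL vault.scribe[p='/rovi_am/liru/buzuno'; c='flamp']
RET  created
CALL vault.scanf[p='/rovi_am']
RET  [liru/]
CALL exchanger.re[v='-6499'; u_from='s'; u_to='h']
RET  -6499/3600
CALL vault.quote[p='/rovi_am/liru/buzuno']
RET  flamp
CALL vault.scribe[p='/rovi_am/liru/buzuno'; c='steslu']
RET  overwrote

Answer: [liru/]


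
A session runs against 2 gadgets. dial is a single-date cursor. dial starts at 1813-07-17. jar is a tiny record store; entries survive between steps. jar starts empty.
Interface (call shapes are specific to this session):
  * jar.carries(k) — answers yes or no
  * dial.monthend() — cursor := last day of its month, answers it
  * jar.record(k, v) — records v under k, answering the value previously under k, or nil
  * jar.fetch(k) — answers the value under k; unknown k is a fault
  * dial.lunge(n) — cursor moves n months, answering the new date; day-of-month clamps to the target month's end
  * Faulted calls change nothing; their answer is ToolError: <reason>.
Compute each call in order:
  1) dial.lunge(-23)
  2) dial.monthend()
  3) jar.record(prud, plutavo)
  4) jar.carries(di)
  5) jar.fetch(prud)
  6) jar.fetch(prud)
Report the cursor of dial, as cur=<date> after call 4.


Answer: cur=1811-08-31

Derivation:
Step: dial.lunge[n=-23]
Result: 1811-08-17
Step: dial.monthend[]
Result: 1811-08-31
Step: jar.record[k=prud; v=plutavo]
Result: nil
Step: jar.carries[k=di]
Result: no
Step: jar.fetch[k=prud]
Result: plutavo
Step: jar.fetch[k=prud]
Result: plutavo


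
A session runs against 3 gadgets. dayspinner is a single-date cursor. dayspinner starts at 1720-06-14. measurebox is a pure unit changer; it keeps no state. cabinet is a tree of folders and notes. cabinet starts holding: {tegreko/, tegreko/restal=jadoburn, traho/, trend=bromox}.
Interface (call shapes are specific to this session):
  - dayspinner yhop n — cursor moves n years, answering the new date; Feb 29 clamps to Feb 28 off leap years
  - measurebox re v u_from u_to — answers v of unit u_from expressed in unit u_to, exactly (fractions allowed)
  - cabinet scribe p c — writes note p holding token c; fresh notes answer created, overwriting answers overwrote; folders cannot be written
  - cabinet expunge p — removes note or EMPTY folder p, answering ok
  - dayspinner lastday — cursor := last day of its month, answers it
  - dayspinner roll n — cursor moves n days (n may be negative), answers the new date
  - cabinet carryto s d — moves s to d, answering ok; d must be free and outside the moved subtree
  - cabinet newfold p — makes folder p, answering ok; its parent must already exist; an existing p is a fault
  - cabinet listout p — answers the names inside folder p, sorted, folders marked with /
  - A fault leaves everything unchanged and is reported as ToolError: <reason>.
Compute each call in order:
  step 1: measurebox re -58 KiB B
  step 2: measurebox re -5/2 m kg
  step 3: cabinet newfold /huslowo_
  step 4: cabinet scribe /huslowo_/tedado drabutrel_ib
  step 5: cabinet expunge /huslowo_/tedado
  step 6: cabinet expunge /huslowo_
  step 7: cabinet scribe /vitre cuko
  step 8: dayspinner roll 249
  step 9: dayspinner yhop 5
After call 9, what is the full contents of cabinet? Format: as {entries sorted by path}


# measurebox re(v→-58, u_from→KiB, u_to→B) == -59392
# measurebox re(v→-5/2, u_from→m, u_to→kg) == ToolError: incompatible units
# cabinet newfold(p→/huslowo_) == ok
# cabinet scribe(p→/huslowo_/tedado, c→drabutrel_ib) == created
# cabinet expunge(p→/huslowo_/tedado) == ok
# cabinet expunge(p→/huslowo_) == ok
# cabinet scribe(p→/vitre, c→cuko) == created
# dayspinner roll(n→249) == 1721-02-18
# dayspinner yhop(n→5) == 1726-02-18

Answer: {tegreko/, tegreko/restal=jadoburn, traho/, trend=bromox, vitre=cuko}


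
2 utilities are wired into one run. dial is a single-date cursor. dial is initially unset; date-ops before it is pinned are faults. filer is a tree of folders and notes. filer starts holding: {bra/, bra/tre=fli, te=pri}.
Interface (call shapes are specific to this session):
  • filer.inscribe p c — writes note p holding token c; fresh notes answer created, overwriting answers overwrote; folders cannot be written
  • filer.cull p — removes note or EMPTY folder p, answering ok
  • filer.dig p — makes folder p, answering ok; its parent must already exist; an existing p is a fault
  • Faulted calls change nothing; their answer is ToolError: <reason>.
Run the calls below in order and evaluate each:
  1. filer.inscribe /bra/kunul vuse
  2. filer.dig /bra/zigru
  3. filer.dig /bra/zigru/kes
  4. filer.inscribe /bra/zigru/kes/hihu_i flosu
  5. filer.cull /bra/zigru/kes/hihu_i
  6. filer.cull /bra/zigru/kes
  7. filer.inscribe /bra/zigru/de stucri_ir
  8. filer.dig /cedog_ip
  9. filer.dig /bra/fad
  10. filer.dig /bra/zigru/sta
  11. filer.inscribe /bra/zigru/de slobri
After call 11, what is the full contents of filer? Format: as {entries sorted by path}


Answer: {bra/, bra/fad/, bra/kunul=vuse, bra/tre=fli, bra/zigru/, bra/zigru/de=slobri, bra/zigru/sta/, cedog_ip/, te=pri}

Derivation:
Then inscribe passing p='/bra/kunul', c='vuse': created.
Now I run dig passing p='/bra/zigru', → ok.
Invoking dig passing p='/bra/zigru/kes', giving ok.
Then inscribe passing p='/bra/zigru/kes/hihu_i', c='flosu', yielding created.
I use cull passing p='/bra/zigru/kes/hihu_i', and get ok.
Next I call cull passing p='/bra/zigru/kes', which returns ok.
I call inscribe passing p='/bra/zigru/de', c='stucri_ir', giving created.
Now I run dig passing p='/cedog_ip', and observe ok.
I run dig passing p='/bra/fad', → ok.
I run dig passing p='/bra/zigru/sta', which returns ok.
Using inscribe passing p='/bra/zigru/de', c='slobri': overwrote.


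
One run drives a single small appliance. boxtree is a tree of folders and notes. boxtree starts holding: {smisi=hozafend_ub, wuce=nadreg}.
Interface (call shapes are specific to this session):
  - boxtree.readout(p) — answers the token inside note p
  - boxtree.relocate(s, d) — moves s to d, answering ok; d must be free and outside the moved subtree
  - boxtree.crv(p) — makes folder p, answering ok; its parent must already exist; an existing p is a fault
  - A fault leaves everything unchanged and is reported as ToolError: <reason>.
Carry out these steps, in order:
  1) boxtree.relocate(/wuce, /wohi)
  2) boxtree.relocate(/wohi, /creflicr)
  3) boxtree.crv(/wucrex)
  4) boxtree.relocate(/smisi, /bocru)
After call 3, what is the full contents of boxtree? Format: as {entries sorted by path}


> relocate s='/wuce' d='/wohi'
  ok
> relocate s='/wohi' d='/creflicr'
  ok
> crv p='/wucrex'
  ok
> relocate s='/smisi' d='/bocru'
  ok

Answer: {creflicr=nadreg, smisi=hozafend_ub, wucrex/}


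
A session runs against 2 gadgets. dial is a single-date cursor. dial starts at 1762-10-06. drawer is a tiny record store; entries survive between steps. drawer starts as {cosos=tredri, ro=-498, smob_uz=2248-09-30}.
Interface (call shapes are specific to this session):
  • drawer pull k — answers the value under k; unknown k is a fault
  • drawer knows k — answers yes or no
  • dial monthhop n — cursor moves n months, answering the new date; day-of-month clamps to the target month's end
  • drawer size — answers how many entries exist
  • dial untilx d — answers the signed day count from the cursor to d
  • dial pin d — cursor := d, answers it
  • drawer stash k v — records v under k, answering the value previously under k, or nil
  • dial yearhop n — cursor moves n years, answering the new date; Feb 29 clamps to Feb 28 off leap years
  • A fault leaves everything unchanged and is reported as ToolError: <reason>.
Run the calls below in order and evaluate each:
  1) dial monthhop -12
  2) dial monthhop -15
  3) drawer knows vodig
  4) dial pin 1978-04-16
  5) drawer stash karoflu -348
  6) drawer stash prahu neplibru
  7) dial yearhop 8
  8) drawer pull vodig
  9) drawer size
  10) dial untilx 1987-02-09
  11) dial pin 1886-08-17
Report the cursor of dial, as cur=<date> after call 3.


# 1. dial monthhop(n→-12) -> 1761-10-06
# 2. dial monthhop(n→-15) -> 1760-07-06
# 3. drawer knows(k→vodig) -> no
# 4. dial pin(d→1978-04-16) -> 1978-04-16
# 5. drawer stash(k→karoflu, v→-348) -> nil
# 6. drawer stash(k→prahu, v→neplibru) -> nil
# 7. dial yearhop(n→8) -> 1986-04-16
# 8. drawer pull(k→vodig) -> ToolError: no such key vodig
# 9. drawer size() -> 5
# 10. dial untilx(d→1987-02-09) -> 299
# 11. dial pin(d→1886-08-17) -> 1886-08-17

Answer: cur=1760-07-06


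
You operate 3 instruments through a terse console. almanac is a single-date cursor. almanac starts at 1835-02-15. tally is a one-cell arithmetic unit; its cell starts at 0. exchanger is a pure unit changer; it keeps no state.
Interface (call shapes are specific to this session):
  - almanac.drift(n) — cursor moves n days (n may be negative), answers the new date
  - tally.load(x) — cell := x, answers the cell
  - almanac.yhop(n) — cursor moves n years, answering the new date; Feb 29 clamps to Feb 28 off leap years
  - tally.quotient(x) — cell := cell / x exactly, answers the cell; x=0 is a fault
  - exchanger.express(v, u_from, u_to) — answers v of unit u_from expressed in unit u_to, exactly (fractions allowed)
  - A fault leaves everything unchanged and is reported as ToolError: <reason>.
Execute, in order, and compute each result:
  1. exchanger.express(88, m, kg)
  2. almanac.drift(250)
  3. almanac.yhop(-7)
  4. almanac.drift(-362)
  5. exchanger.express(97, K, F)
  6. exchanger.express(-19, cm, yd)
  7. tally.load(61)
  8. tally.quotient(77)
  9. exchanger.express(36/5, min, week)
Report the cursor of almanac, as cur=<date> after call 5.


> express 88 m kg
  ToolError: incompatible units
> drift 250
  1835-10-23
> yhop -7
  1828-10-23
> drift -362
  1827-10-27
> express 97 K F
  -28507/100
> express -19 cm yd
  -475/2286
> load 61
  61
> quotient 77
  61/77
> express 36/5 min week
  1/1400

Answer: cur=1827-10-27


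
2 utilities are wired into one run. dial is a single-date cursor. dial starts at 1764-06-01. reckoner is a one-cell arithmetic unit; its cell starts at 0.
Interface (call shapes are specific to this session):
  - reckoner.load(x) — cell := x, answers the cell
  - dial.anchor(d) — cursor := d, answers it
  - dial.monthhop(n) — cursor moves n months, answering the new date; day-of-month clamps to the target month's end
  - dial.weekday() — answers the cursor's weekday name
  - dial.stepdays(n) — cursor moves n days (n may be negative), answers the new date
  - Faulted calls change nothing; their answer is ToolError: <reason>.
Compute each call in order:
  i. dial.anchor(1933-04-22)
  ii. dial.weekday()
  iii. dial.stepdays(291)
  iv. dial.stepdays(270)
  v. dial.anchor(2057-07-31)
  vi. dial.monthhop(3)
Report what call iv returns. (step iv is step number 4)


Answer: 1934-11-04

Derivation:
Now I run dial.anchor(d→1933-04-22), → 1933-04-22.
Calling dial.weekday(), → Saturday.
Invoking dial.stepdays(n→291), yielding 1934-02-07.
Using dial.stepdays(n→270), and get 1934-11-04.
Calling dial.anchor(d→2057-07-31), — result: 2057-07-31.
Using dial.monthhop(n→3), and observe 2057-10-31.


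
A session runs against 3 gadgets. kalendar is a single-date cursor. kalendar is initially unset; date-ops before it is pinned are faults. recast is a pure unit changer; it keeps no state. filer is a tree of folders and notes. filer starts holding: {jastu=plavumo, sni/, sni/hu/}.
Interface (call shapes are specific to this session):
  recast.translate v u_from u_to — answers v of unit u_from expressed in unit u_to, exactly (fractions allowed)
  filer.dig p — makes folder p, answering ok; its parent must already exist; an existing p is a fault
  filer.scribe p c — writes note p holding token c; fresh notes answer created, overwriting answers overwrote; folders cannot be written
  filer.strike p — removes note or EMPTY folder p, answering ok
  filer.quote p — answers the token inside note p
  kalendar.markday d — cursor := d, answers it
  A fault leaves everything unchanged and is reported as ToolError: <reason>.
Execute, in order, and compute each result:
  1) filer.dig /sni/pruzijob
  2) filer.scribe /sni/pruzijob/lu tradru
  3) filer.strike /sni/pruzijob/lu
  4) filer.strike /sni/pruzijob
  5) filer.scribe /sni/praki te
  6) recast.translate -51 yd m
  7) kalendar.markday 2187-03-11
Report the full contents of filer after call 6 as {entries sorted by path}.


→ filer.dig(/sni/pruzijob)
← ok
→ filer.scribe(/sni/pruzijob/lu, tradru)
← created
→ filer.strike(/sni/pruzijob/lu)
← ok
→ filer.strike(/sni/pruzijob)
← ok
→ filer.scribe(/sni/praki, te)
← created
→ recast.translate(-51, yd, m)
← -58293/1250
→ kalendar.markday(2187-03-11)
← 2187-03-11

Answer: {jastu=plavumo, sni/, sni/hu/, sni/praki=te}


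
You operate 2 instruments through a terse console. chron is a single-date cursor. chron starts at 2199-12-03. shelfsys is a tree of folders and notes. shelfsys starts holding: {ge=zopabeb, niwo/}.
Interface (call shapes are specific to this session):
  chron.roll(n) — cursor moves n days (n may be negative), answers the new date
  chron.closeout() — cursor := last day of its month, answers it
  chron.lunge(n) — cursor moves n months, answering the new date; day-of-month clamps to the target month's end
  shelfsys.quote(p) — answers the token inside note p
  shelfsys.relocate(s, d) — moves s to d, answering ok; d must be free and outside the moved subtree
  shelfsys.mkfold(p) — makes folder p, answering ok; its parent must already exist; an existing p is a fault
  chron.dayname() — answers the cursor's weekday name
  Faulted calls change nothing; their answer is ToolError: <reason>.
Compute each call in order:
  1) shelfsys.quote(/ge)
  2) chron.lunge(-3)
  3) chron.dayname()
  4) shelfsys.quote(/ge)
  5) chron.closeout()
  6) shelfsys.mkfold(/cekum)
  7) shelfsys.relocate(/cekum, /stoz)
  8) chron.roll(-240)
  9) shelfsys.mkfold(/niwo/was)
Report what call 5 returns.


Calling shelfsys.quote on p=/ge, and see zopabeb.
Invoking chron.lunge on n=-3, giving 2199-09-03.
Invoking chron.dayname, and get Tuesday.
I call shelfsys.quote on p=/ge: zopabeb.
I invoke chron.closeout(), giving 2199-09-30.
Next I call shelfsys.mkfold on p=/cekum, which returns ok.
Then shelfsys.relocate on s=/cekum, d=/stoz, giving ok.
I invoke chron.roll on n=-240: 2199-02-02.
I run shelfsys.mkfold on p=/niwo/was: ok.

Answer: 2199-09-30


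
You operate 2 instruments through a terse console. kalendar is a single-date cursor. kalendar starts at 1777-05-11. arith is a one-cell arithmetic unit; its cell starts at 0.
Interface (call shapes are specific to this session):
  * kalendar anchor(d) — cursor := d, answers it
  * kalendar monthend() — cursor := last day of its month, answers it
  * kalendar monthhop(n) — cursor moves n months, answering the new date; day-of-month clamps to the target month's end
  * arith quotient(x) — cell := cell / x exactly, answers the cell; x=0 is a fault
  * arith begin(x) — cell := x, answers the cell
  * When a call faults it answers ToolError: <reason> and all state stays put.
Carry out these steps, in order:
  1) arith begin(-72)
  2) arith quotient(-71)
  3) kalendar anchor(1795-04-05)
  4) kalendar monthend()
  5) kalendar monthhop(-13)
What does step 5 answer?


Answer: 1794-03-30

Derivation:
! 1. arith begin(x: -72) -> -72
! 2. arith quotient(x: -71) -> 72/71
! 3. kalendar anchor(d: 1795-04-05) -> 1795-04-05
! 4. kalendar monthend() -> 1795-04-30
! 5. kalendar monthhop(n: -13) -> 1794-03-30


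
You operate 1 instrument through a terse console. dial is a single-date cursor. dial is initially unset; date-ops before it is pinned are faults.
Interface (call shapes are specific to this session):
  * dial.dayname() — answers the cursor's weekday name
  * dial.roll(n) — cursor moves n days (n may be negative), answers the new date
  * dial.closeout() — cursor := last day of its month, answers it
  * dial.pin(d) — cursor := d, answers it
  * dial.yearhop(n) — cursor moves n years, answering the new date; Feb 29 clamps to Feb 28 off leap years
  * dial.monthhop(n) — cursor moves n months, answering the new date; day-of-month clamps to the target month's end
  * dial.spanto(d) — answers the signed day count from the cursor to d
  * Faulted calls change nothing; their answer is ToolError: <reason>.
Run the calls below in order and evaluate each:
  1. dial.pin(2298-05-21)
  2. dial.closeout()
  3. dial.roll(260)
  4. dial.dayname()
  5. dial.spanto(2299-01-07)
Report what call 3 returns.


·→ pin(d→2298-05-21)
·← 2298-05-21
·→ closeout()
·← 2298-05-31
·→ roll(n→260)
·← 2299-02-15
·→ dayname()
·← Wednesday
·→ spanto(d→2299-01-07)
·← -39

Answer: 2299-02-15


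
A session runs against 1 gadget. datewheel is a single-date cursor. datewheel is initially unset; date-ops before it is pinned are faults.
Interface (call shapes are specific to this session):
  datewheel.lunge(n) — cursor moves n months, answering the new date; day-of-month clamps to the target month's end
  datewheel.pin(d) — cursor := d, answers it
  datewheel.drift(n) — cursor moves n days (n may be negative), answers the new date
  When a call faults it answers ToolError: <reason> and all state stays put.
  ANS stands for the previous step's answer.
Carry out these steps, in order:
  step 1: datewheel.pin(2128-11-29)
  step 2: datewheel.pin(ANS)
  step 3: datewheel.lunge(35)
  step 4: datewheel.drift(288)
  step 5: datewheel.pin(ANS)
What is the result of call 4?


Answer: 2132-08-12

Derivation:
Do: pin[d=2128-11-29]
See: 2128-11-29
Do: pin[d=ANS]
See: 2128-11-29
Do: lunge[n=35]
See: 2131-10-29
Do: drift[n=288]
See: 2132-08-12
Do: pin[d=ANS]
See: 2132-08-12


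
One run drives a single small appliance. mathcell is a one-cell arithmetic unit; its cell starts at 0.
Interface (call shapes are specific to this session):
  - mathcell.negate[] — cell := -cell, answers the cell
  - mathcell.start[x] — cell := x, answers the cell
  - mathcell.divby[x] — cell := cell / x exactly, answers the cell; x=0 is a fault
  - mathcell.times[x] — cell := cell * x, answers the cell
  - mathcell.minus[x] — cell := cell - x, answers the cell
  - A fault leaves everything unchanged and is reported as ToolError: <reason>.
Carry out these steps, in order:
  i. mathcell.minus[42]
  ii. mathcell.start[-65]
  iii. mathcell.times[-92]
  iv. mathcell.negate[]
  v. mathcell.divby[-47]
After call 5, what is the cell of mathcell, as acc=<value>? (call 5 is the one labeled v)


Answer: acc=5980/47

Derivation:
CALL minus[x='42']
RET  -42
CALL start[x='-65']
RET  -65
CALL times[x='-92']
RET  5980
CALL negate[]
RET  -5980
CALL divby[x='-47']
RET  5980/47


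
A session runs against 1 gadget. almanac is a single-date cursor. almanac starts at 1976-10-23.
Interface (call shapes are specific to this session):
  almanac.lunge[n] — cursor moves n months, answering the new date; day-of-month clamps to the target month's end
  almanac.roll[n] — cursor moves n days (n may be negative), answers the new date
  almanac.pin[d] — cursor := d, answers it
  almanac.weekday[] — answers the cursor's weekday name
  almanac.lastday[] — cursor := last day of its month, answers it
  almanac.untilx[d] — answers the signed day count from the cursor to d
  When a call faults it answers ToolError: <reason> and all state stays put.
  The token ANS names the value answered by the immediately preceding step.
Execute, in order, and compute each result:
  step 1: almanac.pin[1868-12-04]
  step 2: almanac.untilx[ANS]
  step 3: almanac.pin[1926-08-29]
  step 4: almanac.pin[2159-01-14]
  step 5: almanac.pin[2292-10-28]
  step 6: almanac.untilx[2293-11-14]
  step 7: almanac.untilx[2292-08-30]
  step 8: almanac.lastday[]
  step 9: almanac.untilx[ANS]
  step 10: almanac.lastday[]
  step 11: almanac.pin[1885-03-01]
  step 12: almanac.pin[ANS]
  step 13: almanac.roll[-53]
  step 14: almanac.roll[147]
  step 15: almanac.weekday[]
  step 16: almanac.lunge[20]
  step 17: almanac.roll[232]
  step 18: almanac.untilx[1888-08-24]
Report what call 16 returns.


Answer: 1887-02-03

Derivation:
CALL pin[1868-12-04]
RET  1868-12-04
CALL untilx[ANS]
RET  0
CALL pin[1926-08-29]
RET  1926-08-29
CALL pin[2159-01-14]
RET  2159-01-14
CALL pin[2292-10-28]
RET  2292-10-28
CALL untilx[2293-11-14]
RET  382
CALL untilx[2292-08-30]
RET  -59
CALL lastday[]
RET  2292-10-31
CALL untilx[ANS]
RET  0
CALL lastday[]
RET  2292-10-31
CALL pin[1885-03-01]
RET  1885-03-01
CALL pin[ANS]
RET  1885-03-01
CALL roll[-53]
RET  1885-01-07
CALL roll[147]
RET  1885-06-03
CALL weekday[]
RET  Wednesday
CALL lunge[20]
RET  1887-02-03
CALL roll[232]
RET  1887-09-23
CALL untilx[1888-08-24]
RET  336


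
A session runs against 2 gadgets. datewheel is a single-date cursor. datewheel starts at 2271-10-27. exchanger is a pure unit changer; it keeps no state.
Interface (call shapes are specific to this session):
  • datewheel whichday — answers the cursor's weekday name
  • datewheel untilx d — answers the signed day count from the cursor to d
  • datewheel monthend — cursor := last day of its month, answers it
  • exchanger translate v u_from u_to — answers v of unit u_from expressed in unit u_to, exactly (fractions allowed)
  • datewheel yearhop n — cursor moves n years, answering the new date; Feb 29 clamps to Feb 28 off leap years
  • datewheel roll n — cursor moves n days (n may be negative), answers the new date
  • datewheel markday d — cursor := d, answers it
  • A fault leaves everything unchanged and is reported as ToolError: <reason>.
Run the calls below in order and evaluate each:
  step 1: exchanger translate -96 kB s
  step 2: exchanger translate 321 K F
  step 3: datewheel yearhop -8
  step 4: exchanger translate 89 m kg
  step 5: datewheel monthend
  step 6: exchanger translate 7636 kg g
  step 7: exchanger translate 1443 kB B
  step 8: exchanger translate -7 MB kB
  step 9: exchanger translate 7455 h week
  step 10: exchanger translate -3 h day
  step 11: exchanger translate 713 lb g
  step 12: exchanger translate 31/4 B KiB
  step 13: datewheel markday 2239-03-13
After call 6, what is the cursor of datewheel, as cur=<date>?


Answer: cur=2263-10-31

Derivation:
-> exchanger translate(v=-96, u_from=kB, u_to=s)
<- ToolError: incompatible units
-> exchanger translate(v=321, u_from=K, u_to=F)
<- 11813/100
-> datewheel yearhop(n=-8)
<- 2263-10-27
-> exchanger translate(v=89, u_from=m, u_to=kg)
<- ToolError: incompatible units
-> datewheel monthend()
<- 2263-10-31
-> exchanger translate(v=7636, u_from=kg, u_to=g)
<- 7636000
-> exchanger translate(v=1443, u_from=kB, u_to=B)
<- 1443000
-> exchanger translate(v=-7, u_from=MB, u_to=kB)
<- -7000
-> exchanger translate(v=7455, u_from=h, u_to=week)
<- 355/8
-> exchanger translate(v=-3, u_from=h, u_to=day)
<- -1/8
-> exchanger translate(v=713, u_from=lb, u_to=g)
<- 32341135981/100000
-> exchanger translate(v=31/4, u_from=B, u_to=KiB)
<- 31/4096
-> datewheel markday(d=2239-03-13)
<- 2239-03-13


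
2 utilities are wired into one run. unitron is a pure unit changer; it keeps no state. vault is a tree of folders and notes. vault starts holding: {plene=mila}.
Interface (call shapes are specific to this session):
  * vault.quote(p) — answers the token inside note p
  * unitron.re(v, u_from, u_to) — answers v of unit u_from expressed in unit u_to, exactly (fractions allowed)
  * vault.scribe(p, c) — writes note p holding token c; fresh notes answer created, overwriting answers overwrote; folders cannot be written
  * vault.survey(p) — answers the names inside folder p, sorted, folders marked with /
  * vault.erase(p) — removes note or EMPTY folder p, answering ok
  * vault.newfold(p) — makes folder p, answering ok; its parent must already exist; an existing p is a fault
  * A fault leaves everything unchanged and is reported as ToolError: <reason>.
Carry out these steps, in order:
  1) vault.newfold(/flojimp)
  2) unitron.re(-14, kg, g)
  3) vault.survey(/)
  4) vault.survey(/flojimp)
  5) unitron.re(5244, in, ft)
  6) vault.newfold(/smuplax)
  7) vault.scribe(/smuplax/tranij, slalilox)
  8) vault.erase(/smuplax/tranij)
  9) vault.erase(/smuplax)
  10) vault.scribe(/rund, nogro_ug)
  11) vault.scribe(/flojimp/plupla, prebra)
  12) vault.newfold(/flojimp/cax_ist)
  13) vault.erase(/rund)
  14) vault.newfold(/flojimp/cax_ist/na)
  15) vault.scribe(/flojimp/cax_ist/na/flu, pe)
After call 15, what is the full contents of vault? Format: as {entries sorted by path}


~$ vault.newfold p='/flojimp'
= ok
~$ unitron.re v='-14' u_from='kg' u_to='g'
= -14000
~$ vault.survey p='/'
= [flojimp/, plene]
~$ vault.survey p='/flojimp'
= []
~$ unitron.re v='5244' u_from='in' u_to='ft'
= 437
~$ vault.newfold p='/smuplax'
= ok
~$ vault.scribe p='/smuplax/tranij' c='slalilox'
= created
~$ vault.erase p='/smuplax/tranij'
= ok
~$ vault.erase p='/smuplax'
= ok
~$ vault.scribe p='/rund' c='nogro_ug'
= created
~$ vault.scribe p='/flojimp/plupla' c='prebra'
= created
~$ vault.newfold p='/flojimp/cax_ist'
= ok
~$ vault.erase p='/rund'
= ok
~$ vault.newfold p='/flojimp/cax_ist/na'
= ok
~$ vault.scribe p='/flojimp/cax_ist/na/flu' c='pe'
= created

Answer: {flojimp/, flojimp/cax_ist/, flojimp/cax_ist/na/, flojimp/cax_ist/na/flu=pe, flojimp/plupla=prebra, plene=mila}


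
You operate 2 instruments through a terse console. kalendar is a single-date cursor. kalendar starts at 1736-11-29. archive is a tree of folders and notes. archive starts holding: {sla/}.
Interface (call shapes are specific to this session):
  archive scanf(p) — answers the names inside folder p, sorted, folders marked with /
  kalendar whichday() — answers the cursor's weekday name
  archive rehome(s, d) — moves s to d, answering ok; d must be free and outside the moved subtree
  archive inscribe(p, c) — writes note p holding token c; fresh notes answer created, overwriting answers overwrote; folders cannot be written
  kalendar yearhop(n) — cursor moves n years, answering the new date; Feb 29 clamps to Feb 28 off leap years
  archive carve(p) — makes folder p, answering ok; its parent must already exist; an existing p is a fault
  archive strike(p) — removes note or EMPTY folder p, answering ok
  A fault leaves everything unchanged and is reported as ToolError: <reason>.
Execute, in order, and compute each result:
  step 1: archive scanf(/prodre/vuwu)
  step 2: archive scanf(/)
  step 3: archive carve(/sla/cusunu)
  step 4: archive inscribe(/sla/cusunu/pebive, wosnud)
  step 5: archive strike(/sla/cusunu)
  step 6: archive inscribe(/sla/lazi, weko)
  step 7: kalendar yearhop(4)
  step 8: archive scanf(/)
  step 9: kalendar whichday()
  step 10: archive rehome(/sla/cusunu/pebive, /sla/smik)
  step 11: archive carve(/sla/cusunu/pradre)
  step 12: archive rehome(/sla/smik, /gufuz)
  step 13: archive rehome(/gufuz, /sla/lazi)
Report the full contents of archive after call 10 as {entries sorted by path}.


Using archive scanf passing p: /prodre/vuwu, giving ToolError: not found.
Calling archive scanf passing p: /, — result: [sla/].
I use archive carve passing p: /sla/cusunu, — result: ok.
I invoke archive inscribe passing p: /sla/cusunu/pebive, c: wosnud, → created.
Calling archive strike passing p: /sla/cusunu, giving ToolError: not empty.
I call archive inscribe passing p: /sla/lazi, c: weko, and get created.
I try kalendar yearhop passing n: 4, giving 1740-11-29.
Then archive scanf passing p: /: [sla/].
Next I call kalendar whichday, giving Tuesday.
I invoke archive rehome passing s: /sla/cusunu/pebive, d: /sla/smik, — result: ok.
Now I run archive carve passing p: /sla/cusunu/pradre, — result: ok.
Calling archive rehome passing s: /sla/smik, d: /gufuz, which returns ok.
Invoking archive rehome passing s: /gufuz, d: /sla/lazi, → ToolError: exists.

Answer: {sla/, sla/cusunu/, sla/lazi=weko, sla/smik=wosnud}


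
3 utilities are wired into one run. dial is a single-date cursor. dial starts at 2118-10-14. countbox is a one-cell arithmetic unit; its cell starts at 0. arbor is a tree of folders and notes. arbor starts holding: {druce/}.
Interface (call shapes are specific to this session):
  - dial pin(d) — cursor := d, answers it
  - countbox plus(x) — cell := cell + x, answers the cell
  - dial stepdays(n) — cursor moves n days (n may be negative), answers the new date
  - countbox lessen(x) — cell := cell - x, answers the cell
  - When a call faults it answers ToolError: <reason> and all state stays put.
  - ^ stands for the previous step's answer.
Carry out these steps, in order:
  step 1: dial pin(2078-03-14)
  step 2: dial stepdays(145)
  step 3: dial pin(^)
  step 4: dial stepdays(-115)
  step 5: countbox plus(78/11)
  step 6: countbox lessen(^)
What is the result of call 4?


CALL dial pin[2078-03-14]
RET  2078-03-14
CALL dial stepdays[145]
RET  2078-08-06
CALL dial pin[^]
RET  2078-08-06
CALL dial stepdays[-115]
RET  2078-04-13
CALL countbox plus[78/11]
RET  78/11
CALL countbox lessen[^]
RET  0

Answer: 2078-04-13


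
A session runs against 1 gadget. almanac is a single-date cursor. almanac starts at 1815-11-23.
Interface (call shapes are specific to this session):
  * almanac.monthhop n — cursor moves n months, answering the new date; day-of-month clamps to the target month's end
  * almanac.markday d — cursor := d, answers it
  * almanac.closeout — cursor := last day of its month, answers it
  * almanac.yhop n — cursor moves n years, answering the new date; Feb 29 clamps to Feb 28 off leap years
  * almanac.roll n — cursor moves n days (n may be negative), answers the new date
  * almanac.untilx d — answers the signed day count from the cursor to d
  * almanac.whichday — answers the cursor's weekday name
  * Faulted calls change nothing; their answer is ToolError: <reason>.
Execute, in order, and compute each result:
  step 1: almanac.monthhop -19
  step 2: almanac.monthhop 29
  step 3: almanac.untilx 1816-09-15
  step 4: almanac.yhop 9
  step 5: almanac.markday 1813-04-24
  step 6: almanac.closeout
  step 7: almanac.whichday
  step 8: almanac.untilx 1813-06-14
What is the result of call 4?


Answer: 1825-09-23

Derivation:
Calling almanac.monthhop with n→-19, giving 1814-04-23.
I use almanac.monthhop with n→29, and get 1816-09-23.
Using almanac.untilx with d→1816-09-15, and see -8.
I try almanac.yhop with n→9, → 1825-09-23.
Next I call almanac.markday with d→1813-04-24, yielding 1813-04-24.
Then almanac.closeout, yielding 1813-04-30.
I invoke almanac.whichday(), giving Friday.
Using almanac.untilx with d→1813-06-14, giving 45.


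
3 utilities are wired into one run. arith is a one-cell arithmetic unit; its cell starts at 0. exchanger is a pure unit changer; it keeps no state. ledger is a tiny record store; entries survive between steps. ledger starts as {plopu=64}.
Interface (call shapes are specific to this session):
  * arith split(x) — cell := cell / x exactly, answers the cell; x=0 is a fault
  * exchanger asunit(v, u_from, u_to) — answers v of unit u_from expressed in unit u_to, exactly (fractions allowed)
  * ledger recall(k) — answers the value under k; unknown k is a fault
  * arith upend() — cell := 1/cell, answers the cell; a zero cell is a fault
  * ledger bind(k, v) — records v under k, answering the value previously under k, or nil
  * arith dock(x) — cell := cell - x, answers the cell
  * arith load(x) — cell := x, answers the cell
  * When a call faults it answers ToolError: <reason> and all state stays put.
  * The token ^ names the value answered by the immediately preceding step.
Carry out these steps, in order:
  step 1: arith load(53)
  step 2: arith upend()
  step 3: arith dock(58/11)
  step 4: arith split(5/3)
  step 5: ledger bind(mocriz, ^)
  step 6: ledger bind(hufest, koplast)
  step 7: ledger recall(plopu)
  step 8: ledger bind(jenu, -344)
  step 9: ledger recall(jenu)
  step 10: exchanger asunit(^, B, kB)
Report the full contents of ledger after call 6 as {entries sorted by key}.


$ arith load x='53'
= 53
$ arith upend
= 1/53
$ arith dock x='58/11'
= -3063/583
$ arith split x='5/3'
= -9189/2915
$ ledger bind k='mocriz' v='^'
= nil
$ ledger bind k='hufest' v='koplast'
= nil
$ ledger recall k='plopu'
= 64
$ ledger bind k='jenu' v='-344'
= nil
$ ledger recall k='jenu'
= -344
$ exchanger asunit v='^' u_from='B' u_to='kB'
= -43/125

Answer: {hufest=koplast, mocriz=-9189/2915, plopu=64}


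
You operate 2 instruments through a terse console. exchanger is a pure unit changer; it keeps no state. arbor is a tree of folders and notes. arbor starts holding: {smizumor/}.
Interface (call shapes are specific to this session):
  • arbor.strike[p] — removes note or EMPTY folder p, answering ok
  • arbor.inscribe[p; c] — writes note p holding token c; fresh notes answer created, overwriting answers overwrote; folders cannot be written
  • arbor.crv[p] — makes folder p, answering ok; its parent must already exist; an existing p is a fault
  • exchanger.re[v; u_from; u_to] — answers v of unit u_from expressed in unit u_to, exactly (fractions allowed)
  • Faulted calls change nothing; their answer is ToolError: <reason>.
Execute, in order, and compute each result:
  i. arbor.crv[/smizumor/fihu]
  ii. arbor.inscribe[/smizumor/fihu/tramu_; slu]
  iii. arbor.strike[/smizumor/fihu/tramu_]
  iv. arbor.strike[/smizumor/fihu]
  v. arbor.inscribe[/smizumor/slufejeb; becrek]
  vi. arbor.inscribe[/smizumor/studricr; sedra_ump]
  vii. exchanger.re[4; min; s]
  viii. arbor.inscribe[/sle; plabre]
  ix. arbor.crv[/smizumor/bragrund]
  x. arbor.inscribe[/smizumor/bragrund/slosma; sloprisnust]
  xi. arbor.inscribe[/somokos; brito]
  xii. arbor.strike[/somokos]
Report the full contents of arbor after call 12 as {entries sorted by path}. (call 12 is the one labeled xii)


Answer: {sle=plabre, smizumor/, smizumor/bragrund/, smizumor/bragrund/slosma=sloprisnust, smizumor/slufejeb=becrek, smizumor/studricr=sedra_ump}

Derivation:
→ arbor.crv(p: /smizumor/fihu)
← ok
→ arbor.inscribe(p: /smizumor/fihu/tramu_, c: slu)
← created
→ arbor.strike(p: /smizumor/fihu/tramu_)
← ok
→ arbor.strike(p: /smizumor/fihu)
← ok
→ arbor.inscribe(p: /smizumor/slufejeb, c: becrek)
← created
→ arbor.inscribe(p: /smizumor/studricr, c: sedra_ump)
← created
→ exchanger.re(v: 4, u_from: min, u_to: s)
← 240
→ arbor.inscribe(p: /sle, c: plabre)
← created
→ arbor.crv(p: /smizumor/bragrund)
← ok
→ arbor.inscribe(p: /smizumor/bragrund/slosma, c: sloprisnust)
← created
→ arbor.inscribe(p: /somokos, c: brito)
← created
→ arbor.strike(p: /somokos)
← ok


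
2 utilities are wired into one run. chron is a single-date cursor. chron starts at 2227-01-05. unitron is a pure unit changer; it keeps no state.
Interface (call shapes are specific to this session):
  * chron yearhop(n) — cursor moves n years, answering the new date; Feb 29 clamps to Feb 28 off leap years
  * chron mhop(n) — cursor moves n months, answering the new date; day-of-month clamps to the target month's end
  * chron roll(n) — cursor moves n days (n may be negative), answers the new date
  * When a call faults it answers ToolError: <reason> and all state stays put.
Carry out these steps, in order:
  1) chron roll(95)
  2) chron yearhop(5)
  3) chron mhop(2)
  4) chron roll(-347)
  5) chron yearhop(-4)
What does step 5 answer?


Answer: 2227-06-29

Derivation:
==> chron roll(n: 95)
<== 2227-04-10
==> chron yearhop(n: 5)
<== 2232-04-10
==> chron mhop(n: 2)
<== 2232-06-10
==> chron roll(n: -347)
<== 2231-06-29
==> chron yearhop(n: -4)
<== 2227-06-29


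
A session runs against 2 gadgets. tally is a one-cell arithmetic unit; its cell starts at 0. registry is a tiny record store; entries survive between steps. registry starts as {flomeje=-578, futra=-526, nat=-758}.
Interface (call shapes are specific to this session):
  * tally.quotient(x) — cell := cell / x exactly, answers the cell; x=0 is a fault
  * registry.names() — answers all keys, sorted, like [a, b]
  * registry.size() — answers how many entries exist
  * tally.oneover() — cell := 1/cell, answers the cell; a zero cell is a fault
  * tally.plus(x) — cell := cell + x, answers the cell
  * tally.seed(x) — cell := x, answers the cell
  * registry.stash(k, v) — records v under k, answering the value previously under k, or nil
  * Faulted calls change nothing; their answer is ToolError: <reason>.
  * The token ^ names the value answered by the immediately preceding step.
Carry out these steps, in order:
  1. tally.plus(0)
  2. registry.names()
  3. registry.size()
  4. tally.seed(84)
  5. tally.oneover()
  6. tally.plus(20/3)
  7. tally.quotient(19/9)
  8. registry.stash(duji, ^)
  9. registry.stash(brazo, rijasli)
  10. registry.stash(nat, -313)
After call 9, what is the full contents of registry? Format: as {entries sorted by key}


Answer: {brazo=rijasli, duji=1683/532, flomeje=-578, futra=-526, nat=-758}

Derivation:
I call tally.plus passing x='0', which returns 0.
I call registry.names, and get [flomeje, futra, nat].
Then registry.size(), and see 3.
Next I call tally.seed passing x='84', giving 84.
Now I run tally.oneover(), and see 1/84.
Next I call tally.plus passing x='20/3', and see 187/28.
I run tally.quotient passing x='19/9', — result: 1683/532.
Then registry.stash passing k='duji', v='^', and see nil.
Using registry.stash passing k='brazo', v='rijasli', → nil.
Then registry.stash passing k='nat', v='-313', which returns -758.
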